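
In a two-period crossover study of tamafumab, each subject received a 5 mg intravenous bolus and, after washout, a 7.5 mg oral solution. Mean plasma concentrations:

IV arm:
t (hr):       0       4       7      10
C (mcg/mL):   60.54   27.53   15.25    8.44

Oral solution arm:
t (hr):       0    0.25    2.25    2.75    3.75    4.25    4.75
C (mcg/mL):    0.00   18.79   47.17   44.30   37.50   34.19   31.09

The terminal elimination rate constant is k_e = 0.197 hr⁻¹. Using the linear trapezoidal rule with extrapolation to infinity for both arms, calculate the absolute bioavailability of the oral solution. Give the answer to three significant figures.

Trapezoidal AUC_0→10 (IV):
  [0→4]: (60.54+27.53)/2 × 4 = 176.14
  [4→7]: (27.53+15.25)/2 × 3 = 64.17
  [7→10]: (15.25+8.44)/2 × 3 = 35.535
  Sum = 275.845 mcg/mL·hr
IV tail: 8.44/0.197 = 42.843; AUC_iv,0→∞ = 275.845 + 42.843 = 318.688 mcg/mL·hr
Trapezoidal AUC_0→4.75 (oral solution):
  [0→0.25]: (0.00+18.79)/2 × 0.25 = 2.34875
  [0.25→2.25]: (18.79+47.17)/2 × 2 = 65.96
  [2.25→2.75]: (47.17+44.30)/2 × 0.5 = 22.8675
  [2.75→3.75]: (44.30+37.50)/2 × 1 = 40.9
  [3.75→4.25]: (37.50+34.19)/2 × 0.5 = 17.9225
  [4.25→4.75]: (34.19+31.09)/2 × 0.5 = 16.32
  Sum = 166.31875 mcg/mL·hr
oral solution tail: 31.09/0.197 = 157.817; AUC_ev,0→∞ = 166.31875 + 157.817 = 324.13575 mcg/mL·hr
F = (AUC_ev/D_ev)/(AUC_iv/D_iv) = (324.13575/7.5)/(318.688/5) = 43.2181/63.7376 = 0.6781

F = 0.678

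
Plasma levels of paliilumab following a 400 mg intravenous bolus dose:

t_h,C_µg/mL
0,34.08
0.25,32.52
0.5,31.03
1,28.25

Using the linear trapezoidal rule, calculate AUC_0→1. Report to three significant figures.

AUC = 31.1 µg/mL·h

Trapezoidal AUC_0→1:
  [0→0.25]: (34.08+32.52)/2 × 0.25 = 8.325
  [0.25→0.5]: (32.52+31.03)/2 × 0.25 = 7.94375
  [0.5→1]: (31.03+28.25)/2 × 0.5 = 14.82
  Sum = 31.08875 µg/mL·h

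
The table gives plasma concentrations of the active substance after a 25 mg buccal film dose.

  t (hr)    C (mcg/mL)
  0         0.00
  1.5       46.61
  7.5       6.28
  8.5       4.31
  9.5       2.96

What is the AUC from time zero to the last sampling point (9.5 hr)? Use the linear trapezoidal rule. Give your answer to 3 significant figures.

AUC = 203 mcg/mL·hr

Trapezoidal AUC_0→9.5:
  [0→1.5]: (0.00+46.61)/2 × 1.5 = 34.9575
  [1.5→7.5]: (46.61+6.28)/2 × 6 = 158.67
  [7.5→8.5]: (6.28+4.31)/2 × 1 = 5.295
  [8.5→9.5]: (4.31+2.96)/2 × 1 = 3.635
  Sum = 202.5575 mcg/mL·hr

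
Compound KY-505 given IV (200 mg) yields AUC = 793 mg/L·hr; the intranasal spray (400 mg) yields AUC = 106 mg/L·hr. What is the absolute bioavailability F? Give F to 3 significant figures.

F = (AUC_ev / D_ev) / (AUC_iv / D_iv)
  = (106/400) / (793/200)
  = 0.265 / 3.965 = 0.0668

F = 0.0668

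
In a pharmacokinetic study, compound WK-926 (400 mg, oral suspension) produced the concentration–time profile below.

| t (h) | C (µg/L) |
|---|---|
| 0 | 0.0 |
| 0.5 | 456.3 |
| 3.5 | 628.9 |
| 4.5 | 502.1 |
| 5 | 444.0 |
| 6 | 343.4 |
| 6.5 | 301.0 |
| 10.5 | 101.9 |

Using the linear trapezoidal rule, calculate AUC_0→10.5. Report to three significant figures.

AUC = 3900 µg/L·h

Trapezoidal AUC_0→10.5:
  [0→0.5]: (0.0+456.3)/2 × 0.5 = 114.075
  [0.5→3.5]: (456.3+628.9)/2 × 3 = 1627.8
  [3.5→4.5]: (628.9+502.1)/2 × 1 = 565.5
  [4.5→5]: (502.1+444.0)/2 × 0.5 = 236.525
  [5→6]: (444.0+343.4)/2 × 1 = 393.7
  [6→6.5]: (343.4+301.0)/2 × 0.5 = 161.1
  [6.5→10.5]: (301.0+101.9)/2 × 4 = 805.8
  Sum = 3904.5 µg/L·h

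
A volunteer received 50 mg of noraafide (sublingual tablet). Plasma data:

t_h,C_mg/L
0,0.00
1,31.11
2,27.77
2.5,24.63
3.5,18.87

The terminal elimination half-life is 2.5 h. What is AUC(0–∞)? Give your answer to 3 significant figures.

AUC = 148 mg/L·h

Trapezoidal AUC_0→3.5:
  [0→1]: (0.00+31.11)/2 × 1 = 15.555
  [1→2]: (31.11+27.77)/2 × 1 = 29.44
  [2→2.5]: (27.77+24.63)/2 × 0.5 = 13.1
  [2.5→3.5]: (24.63+18.87)/2 × 1 = 21.75
  Sum = 79.845 mg/L·h
k_e = ln2 / t½ = 0.693147 / 2.5 = 0.2773 h^-1
Extrapolated tail: C_last / k_e = 18.87 / 0.2773 = 68.049
AUC_0→∞ = 79.845 + 68.049 = 147.894 mg/L·h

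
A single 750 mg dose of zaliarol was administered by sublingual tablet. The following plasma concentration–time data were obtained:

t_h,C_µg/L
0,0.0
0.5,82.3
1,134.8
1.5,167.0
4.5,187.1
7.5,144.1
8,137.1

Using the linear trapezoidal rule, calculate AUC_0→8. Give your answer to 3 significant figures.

AUC = 1250 µg/L·h

Trapezoidal AUC_0→8:
  [0→0.5]: (0.0+82.3)/2 × 0.5 = 20.575
  [0.5→1]: (82.3+134.8)/2 × 0.5 = 54.275
  [1→1.5]: (134.8+167.0)/2 × 0.5 = 75.45
  [1.5→4.5]: (167.0+187.1)/2 × 3 = 531.15
  [4.5→7.5]: (187.1+144.1)/2 × 3 = 496.8
  [7.5→8]: (144.1+137.1)/2 × 0.5 = 70.3
  Sum = 1248.55 µg/L·h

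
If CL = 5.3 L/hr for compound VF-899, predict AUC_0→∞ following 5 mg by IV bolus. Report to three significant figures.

AUC = 0.943 mg/L·hr

AUC_0→∞ = Dose_iv / CL
        = 5 / 5.3 = 0.943396 mg/L·hr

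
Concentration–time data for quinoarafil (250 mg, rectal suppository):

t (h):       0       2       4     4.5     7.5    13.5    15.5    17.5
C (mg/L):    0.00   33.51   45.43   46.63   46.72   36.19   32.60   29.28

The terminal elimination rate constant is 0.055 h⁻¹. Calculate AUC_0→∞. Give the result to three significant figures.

Trapezoidal AUC_0→17.5:
  [0→2]: (0.00+33.51)/2 × 2 = 33.51
  [2→4]: (33.51+45.43)/2 × 2 = 78.94
  [4→4.5]: (45.43+46.63)/2 × 0.5 = 23.015
  [4.5→7.5]: (46.63+46.72)/2 × 3 = 140.025
  [7.5→13.5]: (46.72+36.19)/2 × 6 = 248.73
  [13.5→15.5]: (36.19+32.60)/2 × 2 = 68.79
  [15.5→17.5]: (32.60+29.28)/2 × 2 = 61.88
  Sum = 654.89 mg/L·h
Extrapolated tail: C_last / k_e = 29.28 / 0.055 = 532.364
AUC_0→∞ = 654.89 + 532.364 = 1187.254 mg/L·h

AUC = 1190 mg/L·h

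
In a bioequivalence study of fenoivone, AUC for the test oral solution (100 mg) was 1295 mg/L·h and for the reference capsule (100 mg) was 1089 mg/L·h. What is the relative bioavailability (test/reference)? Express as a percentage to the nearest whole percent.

F_rel = 119%

F_rel = (AUC_test/D_test) / (AUC_ref/D_ref)
      = (1295/100) / (1089/100)
      = 12.95 / 10.89 = 1.1892 = 118.92%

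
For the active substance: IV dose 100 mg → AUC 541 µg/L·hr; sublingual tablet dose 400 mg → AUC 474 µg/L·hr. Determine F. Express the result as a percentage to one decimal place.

F = 21.9%

F = (AUC_ev / D_ev) / (AUC_iv / D_iv)
  = (474/400) / (541/100)
  = 1.185 / 5.41 = 0.2190
  = 21.90%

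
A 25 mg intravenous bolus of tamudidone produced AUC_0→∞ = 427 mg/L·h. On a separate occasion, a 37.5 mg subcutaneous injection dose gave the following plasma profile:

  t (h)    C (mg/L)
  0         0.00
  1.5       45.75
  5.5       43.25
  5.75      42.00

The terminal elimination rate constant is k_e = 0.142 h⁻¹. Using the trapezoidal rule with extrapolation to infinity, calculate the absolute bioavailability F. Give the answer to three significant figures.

Trapezoidal AUC_0→5.75 (subcutaneous injection):
  [0→1.5]: (0.00+45.75)/2 × 1.5 = 34.3125
  [1.5→5.5]: (45.75+43.25)/2 × 4 = 178.0
  [5.5→5.75]: (43.25+42.00)/2 × 0.25 = 10.65625
  Sum = 222.96875 mg/L·h
Tail: C_last/k_e = 42.00/0.142 = 295.775
AUC_0→∞ (subcutaneous injection) = 222.96875 + 295.775 = 518.74375 mg/L·h
F = (AUC_ev/D_ev)/(AUC_iv/D_iv) = (518.74375/37.5)/(427/25) = 13.8332/17.08 = 0.8099

F = 0.810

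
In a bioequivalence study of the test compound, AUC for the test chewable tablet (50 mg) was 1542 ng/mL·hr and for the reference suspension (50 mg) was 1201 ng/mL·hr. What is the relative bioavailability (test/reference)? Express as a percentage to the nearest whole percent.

F_rel = 128%

F_rel = (AUC_test/D_test) / (AUC_ref/D_ref)
      = (1542/50) / (1201/50)
      = 30.84 / 24.02 = 1.2839 = 128.39%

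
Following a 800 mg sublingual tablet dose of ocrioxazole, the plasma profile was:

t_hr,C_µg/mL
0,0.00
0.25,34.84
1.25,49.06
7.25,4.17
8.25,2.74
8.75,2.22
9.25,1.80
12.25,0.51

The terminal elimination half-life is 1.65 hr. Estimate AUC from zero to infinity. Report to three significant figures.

Trapezoidal AUC_0→12.25:
  [0→0.25]: (0.00+34.84)/2 × 0.25 = 4.355
  [0.25→1.25]: (34.84+49.06)/2 × 1 = 41.95
  [1.25→7.25]: (49.06+4.17)/2 × 6 = 159.69
  [7.25→8.25]: (4.17+2.74)/2 × 1 = 3.455
  [8.25→8.75]: (2.74+2.22)/2 × 0.5 = 1.24
  [8.75→9.25]: (2.22+1.80)/2 × 0.5 = 1.005
  [9.25→12.25]: (1.80+0.51)/2 × 3 = 3.465
  Sum = 215.16 µg/mL·hr
k_e = ln2 / t½ = 0.693147 / 1.65 = 0.4201 hr^-1
Extrapolated tail: C_last / k_e = 0.51 / 0.4201 = 1.214
AUC_0→∞ = 215.16 + 1.214 = 216.374 µg/mL·hr

AUC = 216 µg/mL·hr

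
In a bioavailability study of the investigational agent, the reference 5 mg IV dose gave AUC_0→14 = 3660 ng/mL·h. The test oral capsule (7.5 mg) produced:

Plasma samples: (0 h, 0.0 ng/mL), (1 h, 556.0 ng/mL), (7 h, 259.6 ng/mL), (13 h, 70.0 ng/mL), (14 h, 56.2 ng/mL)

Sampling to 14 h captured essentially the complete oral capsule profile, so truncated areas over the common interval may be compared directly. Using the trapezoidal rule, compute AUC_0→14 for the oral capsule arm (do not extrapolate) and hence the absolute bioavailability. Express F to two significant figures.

Trapezoidal AUC_0→14 (oral capsule):
  [0→1]: (0.0+556.0)/2 × 1 = 278.0
  [1→7]: (556.0+259.6)/2 × 6 = 2446.8
  [7→13]: (259.6+70.0)/2 × 6 = 988.8
  [13→14]: (70.0+56.2)/2 × 1 = 63.1
  Sum = 3776.7 ng/mL·h
F = (AUC_ev/D_ev)/(AUC_iv/D_iv) = (3776.7/7.5)/(3660/5) = 503.56/732 = 0.6879

F = 0.69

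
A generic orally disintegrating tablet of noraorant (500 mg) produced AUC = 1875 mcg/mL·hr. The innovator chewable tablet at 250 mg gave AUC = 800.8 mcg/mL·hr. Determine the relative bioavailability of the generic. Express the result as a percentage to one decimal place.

F_rel = 117.1%

F_rel = (AUC_test/D_test) / (AUC_ref/D_ref)
      = (1875/500) / (800.8/250)
      = 3.75 / 3.2032 = 1.1707 = 117.07%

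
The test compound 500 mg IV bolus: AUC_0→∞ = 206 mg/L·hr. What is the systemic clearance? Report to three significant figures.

CL = Dose_iv / AUC_0→∞
   = 500 / 206 = 2.42718 L/hr

CL = 2.43 L/hr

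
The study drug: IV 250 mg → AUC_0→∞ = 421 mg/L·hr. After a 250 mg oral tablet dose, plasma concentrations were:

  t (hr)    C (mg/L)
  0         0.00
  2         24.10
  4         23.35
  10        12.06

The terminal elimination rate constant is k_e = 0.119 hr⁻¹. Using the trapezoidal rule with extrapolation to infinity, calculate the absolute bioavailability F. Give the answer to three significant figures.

Trapezoidal AUC_0→10 (oral tablet):
  [0→2]: (0.00+24.10)/2 × 2 = 24.1
  [2→4]: (24.10+23.35)/2 × 2 = 47.45
  [4→10]: (23.35+12.06)/2 × 6 = 106.23
  Sum = 177.78 mg/L·hr
Tail: C_last/k_e = 12.06/0.119 = 101.345
AUC_0→∞ (oral tablet) = 177.78 + 101.345 = 279.125 mg/L·hr
F = (AUC_ev/D_ev)/(AUC_iv/D_iv) = (279.125/250)/(421/250) = 1.1165/1.684 = 0.6630

F = 0.663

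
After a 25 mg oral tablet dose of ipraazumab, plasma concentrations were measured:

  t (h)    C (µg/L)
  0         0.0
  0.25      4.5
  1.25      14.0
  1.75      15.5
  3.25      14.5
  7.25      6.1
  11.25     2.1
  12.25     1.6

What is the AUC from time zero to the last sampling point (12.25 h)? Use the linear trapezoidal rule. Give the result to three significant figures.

AUC = 99.1 µg/L·h

Trapezoidal AUC_0→12.25:
  [0→0.25]: (0.0+4.5)/2 × 0.25 = 0.5625
  [0.25→1.25]: (4.5+14.0)/2 × 1 = 9.25
  [1.25→1.75]: (14.0+15.5)/2 × 0.5 = 7.375
  [1.75→3.25]: (15.5+14.5)/2 × 1.5 = 22.5
  [3.25→7.25]: (14.5+6.1)/2 × 4 = 41.2
  [7.25→11.25]: (6.1+2.1)/2 × 4 = 16.4
  [11.25→12.25]: (2.1+1.6)/2 × 1 = 1.85
  Sum = 99.1375 µg/L·h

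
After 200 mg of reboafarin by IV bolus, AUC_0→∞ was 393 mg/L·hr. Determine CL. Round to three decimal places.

CL = Dose_iv / AUC_0→∞
   = 200 / 393 = 0.508906 L/hr

CL = 0.509 L/hr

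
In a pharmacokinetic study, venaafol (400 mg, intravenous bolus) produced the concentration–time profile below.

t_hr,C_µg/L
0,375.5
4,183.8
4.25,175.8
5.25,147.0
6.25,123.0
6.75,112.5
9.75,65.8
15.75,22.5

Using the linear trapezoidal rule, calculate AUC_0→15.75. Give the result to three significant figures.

AUC = 2050 µg/L·hr

Trapezoidal AUC_0→15.75:
  [0→4]: (375.5+183.8)/2 × 4 = 1118.6
  [4→4.25]: (183.8+175.8)/2 × 0.25 = 44.95
  [4.25→5.25]: (175.8+147.0)/2 × 1 = 161.4
  [5.25→6.25]: (147.0+123.0)/2 × 1 = 135.0
  [6.25→6.75]: (123.0+112.5)/2 × 0.5 = 58.875
  [6.75→9.75]: (112.5+65.8)/2 × 3 = 267.45
  [9.75→15.75]: (65.8+22.5)/2 × 6 = 264.9
  Sum = 2051.175 µg/L·hr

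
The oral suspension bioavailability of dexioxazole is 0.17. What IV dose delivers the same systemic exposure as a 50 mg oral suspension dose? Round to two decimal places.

D_iv = 8.50 mg

Systemic exposure from an extravascular dose = F × D_ev, so the equivalent IV dose is F × D_ev.
D_iv = F × D_ev = 0.17 × 50 = 8.5 mg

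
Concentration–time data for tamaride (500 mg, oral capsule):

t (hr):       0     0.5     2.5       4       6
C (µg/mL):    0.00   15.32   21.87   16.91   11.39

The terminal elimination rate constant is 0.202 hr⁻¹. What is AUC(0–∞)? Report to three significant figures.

Trapezoidal AUC_0→6:
  [0→0.5]: (0.00+15.32)/2 × 0.5 = 3.83
  [0.5→2.5]: (15.32+21.87)/2 × 2 = 37.19
  [2.5→4]: (21.87+16.91)/2 × 1.5 = 29.085
  [4→6]: (16.91+11.39)/2 × 2 = 28.3
  Sum = 98.405 µg/mL·hr
Extrapolated tail: C_last / k_e = 11.39 / 0.202 = 56.386
AUC_0→∞ = 98.405 + 56.386 = 154.791 µg/mL·hr

AUC = 155 µg/mL·hr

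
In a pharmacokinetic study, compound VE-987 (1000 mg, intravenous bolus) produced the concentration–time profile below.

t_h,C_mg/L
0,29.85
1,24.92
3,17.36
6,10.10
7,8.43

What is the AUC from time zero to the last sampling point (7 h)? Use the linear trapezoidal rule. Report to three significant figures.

AUC = 120 mg/L·h

Trapezoidal AUC_0→7:
  [0→1]: (29.85+24.92)/2 × 1 = 27.385
  [1→3]: (24.92+17.36)/2 × 2 = 42.28
  [3→6]: (17.36+10.10)/2 × 3 = 41.19
  [6→7]: (10.10+8.43)/2 × 1 = 9.265
  Sum = 120.12 mg/L·h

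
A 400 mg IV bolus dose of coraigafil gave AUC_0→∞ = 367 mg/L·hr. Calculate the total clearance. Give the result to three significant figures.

CL = Dose_iv / AUC_0→∞
   = 400 / 367 = 1.08992 L/hr

CL = 1.09 L/hr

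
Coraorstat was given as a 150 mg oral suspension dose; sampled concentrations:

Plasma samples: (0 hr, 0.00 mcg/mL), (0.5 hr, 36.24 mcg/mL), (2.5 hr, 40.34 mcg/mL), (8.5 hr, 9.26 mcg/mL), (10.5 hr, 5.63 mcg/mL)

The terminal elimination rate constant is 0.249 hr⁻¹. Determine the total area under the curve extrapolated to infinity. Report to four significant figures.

AUC = 271.9 mcg/mL·hr

Trapezoidal AUC_0→10.5:
  [0→0.5]: (0.00+36.24)/2 × 0.5 = 9.06
  [0.5→2.5]: (36.24+40.34)/2 × 2 = 76.58
  [2.5→8.5]: (40.34+9.26)/2 × 6 = 148.8
  [8.5→10.5]: (9.26+5.63)/2 × 2 = 14.89
  Sum = 249.33 mcg/mL·hr
Extrapolated tail: C_last / k_e = 5.63 / 0.249 = 22.610
AUC_0→∞ = 249.33 + 22.610 = 271.94 mcg/mL·hr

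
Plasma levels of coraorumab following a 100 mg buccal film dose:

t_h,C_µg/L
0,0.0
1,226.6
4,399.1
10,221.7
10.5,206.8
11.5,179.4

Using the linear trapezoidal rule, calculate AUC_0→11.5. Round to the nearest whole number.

Trapezoidal AUC_0→11.5:
  [0→1]: (0.0+226.6)/2 × 1 = 113.3
  [1→4]: (226.6+399.1)/2 × 3 = 938.55
  [4→10]: (399.1+221.7)/2 × 6 = 1862.4
  [10→10.5]: (221.7+206.8)/2 × 0.5 = 107.125
  [10.5→11.5]: (206.8+179.4)/2 × 1 = 193.1
  Sum = 3214.475 µg/L·h

AUC = 3214 µg/L·h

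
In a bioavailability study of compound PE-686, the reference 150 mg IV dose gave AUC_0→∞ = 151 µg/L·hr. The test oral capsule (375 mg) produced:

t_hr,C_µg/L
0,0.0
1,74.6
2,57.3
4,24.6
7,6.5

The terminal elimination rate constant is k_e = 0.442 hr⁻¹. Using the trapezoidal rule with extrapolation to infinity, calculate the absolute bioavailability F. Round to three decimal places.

F = 0.653

Trapezoidal AUC_0→7 (oral capsule):
  [0→1]: (0.0+74.6)/2 × 1 = 37.3
  [1→2]: (74.6+57.3)/2 × 1 = 65.95
  [2→4]: (57.3+24.6)/2 × 2 = 81.9
  [4→7]: (24.6+6.5)/2 × 3 = 46.65
  Sum = 231.8 µg/L·hr
Tail: C_last/k_e = 6.5/0.442 = 14.706
AUC_0→∞ (oral capsule) = 231.8 + 14.706 = 246.506 µg/L·hr
F = (AUC_ev/D_ev)/(AUC_iv/D_iv) = (246.506/375)/(151/150) = 0.657349/1.00667 = 0.6530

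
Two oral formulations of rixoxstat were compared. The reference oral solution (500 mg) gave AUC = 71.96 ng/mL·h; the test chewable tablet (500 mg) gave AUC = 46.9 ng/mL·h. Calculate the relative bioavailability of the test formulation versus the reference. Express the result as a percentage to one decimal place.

F_rel = 65.2%

F_rel = (AUC_test/D_test) / (AUC_ref/D_ref)
      = (46.9/500) / (71.96/500)
      = 0.0938 / 0.14392 = 0.6518 = 65.18%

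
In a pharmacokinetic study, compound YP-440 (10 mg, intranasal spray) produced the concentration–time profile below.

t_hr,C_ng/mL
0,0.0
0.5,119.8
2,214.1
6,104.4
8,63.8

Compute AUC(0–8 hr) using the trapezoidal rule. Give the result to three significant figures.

Trapezoidal AUC_0→8:
  [0→0.5]: (0.0+119.8)/2 × 0.5 = 29.95
  [0.5→2]: (119.8+214.1)/2 × 1.5 = 250.425
  [2→6]: (214.1+104.4)/2 × 4 = 637.0
  [6→8]: (104.4+63.8)/2 × 2 = 168.2
  Sum = 1085.575 ng/mL·hr

AUC = 1090 ng/mL·hr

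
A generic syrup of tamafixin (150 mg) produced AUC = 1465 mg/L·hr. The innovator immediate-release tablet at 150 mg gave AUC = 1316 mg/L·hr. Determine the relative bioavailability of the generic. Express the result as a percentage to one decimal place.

F_rel = 111.3%

F_rel = (AUC_test/D_test) / (AUC_ref/D_ref)
      = (1465/150) / (1316/150)
      = 9.76667 / 8.77333 = 1.1132 = 111.32%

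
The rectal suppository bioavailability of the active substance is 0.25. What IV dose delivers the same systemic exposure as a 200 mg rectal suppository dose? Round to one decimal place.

D_iv = 50.0 mg

Systemic exposure from an extravascular dose = F × D_ev, so the equivalent IV dose is F × D_ev.
D_iv = F × D_ev = 0.25 × 200 = 50 mg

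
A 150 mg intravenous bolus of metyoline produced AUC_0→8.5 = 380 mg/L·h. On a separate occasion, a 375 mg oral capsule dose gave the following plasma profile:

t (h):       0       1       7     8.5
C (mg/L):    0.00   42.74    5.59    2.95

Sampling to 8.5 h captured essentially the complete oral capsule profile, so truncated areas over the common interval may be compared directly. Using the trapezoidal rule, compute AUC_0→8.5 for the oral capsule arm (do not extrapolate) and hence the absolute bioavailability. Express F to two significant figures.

Trapezoidal AUC_0→8.5 (oral capsule):
  [0→1]: (0.00+42.74)/2 × 1 = 21.37
  [1→7]: (42.74+5.59)/2 × 6 = 144.99
  [7→8.5]: (5.59+2.95)/2 × 1.5 = 6.405
  Sum = 172.765 mg/L·h
F = (AUC_ev/D_ev)/(AUC_iv/D_iv) = (172.765/375)/(380/150) = 0.460707/2.53333 = 0.1819

F = 0.18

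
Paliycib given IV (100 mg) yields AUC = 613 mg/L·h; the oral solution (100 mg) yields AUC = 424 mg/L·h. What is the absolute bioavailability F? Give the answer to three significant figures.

F = 0.692

F = (AUC_ev / D_ev) / (AUC_iv / D_iv)
  = (424/100) / (613/100)
  = 4.24 / 6.13 = 0.6917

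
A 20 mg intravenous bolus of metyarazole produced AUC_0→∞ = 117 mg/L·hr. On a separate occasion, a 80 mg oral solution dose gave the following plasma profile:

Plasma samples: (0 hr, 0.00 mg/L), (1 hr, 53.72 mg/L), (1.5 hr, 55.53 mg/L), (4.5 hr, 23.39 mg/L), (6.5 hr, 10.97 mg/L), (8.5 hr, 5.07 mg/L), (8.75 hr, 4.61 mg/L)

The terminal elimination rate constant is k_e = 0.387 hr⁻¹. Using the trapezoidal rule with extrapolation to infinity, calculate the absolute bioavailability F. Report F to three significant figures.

F = 0.504

Trapezoidal AUC_0→8.75 (oral solution):
  [0→1]: (0.00+53.72)/2 × 1 = 26.86
  [1→1.5]: (53.72+55.53)/2 × 0.5 = 27.3125
  [1.5→4.5]: (55.53+23.39)/2 × 3 = 118.38
  [4.5→6.5]: (23.39+10.97)/2 × 2 = 34.36
  [6.5→8.5]: (10.97+5.07)/2 × 2 = 16.04
  [8.5→8.75]: (5.07+4.61)/2 × 0.25 = 1.21
  Sum = 224.1625 mg/L·hr
Tail: C_last/k_e = 4.61/0.387 = 11.912
AUC_0→∞ (oral solution) = 224.1625 + 11.912 = 236.0745 mg/L·hr
F = (AUC_ev/D_ev)/(AUC_iv/D_iv) = (236.0745/80)/(117/20) = 2.95093/5.85 = 0.5044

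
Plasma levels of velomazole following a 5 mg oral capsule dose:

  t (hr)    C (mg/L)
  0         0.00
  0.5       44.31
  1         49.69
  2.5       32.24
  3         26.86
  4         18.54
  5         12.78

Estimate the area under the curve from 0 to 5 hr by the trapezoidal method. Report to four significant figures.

Trapezoidal AUC_0→5:
  [0→0.5]: (0.00+44.31)/2 × 0.5 = 11.0775
  [0.5→1]: (44.31+49.69)/2 × 0.5 = 23.5
  [1→2.5]: (49.69+32.24)/2 × 1.5 = 61.4475
  [2.5→3]: (32.24+26.86)/2 × 0.5 = 14.775
  [3→4]: (26.86+18.54)/2 × 1 = 22.7
  [4→5]: (18.54+12.78)/2 × 1 = 15.66
  Sum = 149.16 mg/L·hr

AUC = 149.2 mg/L·hr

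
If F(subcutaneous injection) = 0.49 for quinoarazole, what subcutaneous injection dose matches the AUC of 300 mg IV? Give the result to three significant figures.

D_subcutaneous = 612 mg

For equal systemic exposure: F × D_ev = D_iv
D_ev = D_iv / F = 300 / 0.49 = 612.245 mg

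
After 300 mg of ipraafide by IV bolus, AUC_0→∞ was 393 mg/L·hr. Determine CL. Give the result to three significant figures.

CL = 0.763 L/hr

CL = Dose_iv / AUC_0→∞
   = 300 / 393 = 0.763359 L/hr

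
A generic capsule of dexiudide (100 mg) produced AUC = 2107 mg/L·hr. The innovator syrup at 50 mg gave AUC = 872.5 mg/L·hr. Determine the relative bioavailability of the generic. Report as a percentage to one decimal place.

F_rel = (AUC_test/D_test) / (AUC_ref/D_ref)
      = (2107/100) / (872.5/50)
      = 21.07 / 17.45 = 1.2074 = 120.74%

F_rel = 120.7%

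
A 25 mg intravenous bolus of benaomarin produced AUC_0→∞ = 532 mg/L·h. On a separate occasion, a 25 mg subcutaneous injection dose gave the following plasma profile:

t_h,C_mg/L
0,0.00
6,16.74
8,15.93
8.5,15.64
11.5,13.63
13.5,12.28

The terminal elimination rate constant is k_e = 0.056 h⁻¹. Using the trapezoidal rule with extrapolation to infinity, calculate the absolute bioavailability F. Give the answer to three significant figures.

F = 0.714

Trapezoidal AUC_0→13.5 (subcutaneous injection):
  [0→6]: (0.00+16.74)/2 × 6 = 50.22
  [6→8]: (16.74+15.93)/2 × 2 = 32.67
  [8→8.5]: (15.93+15.64)/2 × 0.5 = 7.8925
  [8.5→11.5]: (15.64+13.63)/2 × 3 = 43.905
  [11.5→13.5]: (13.63+12.28)/2 × 2 = 25.91
  Sum = 160.5975 mg/L·h
Tail: C_last/k_e = 12.28/0.056 = 219.286
AUC_0→∞ (subcutaneous injection) = 160.5975 + 219.286 = 379.8835 mg/L·h
F = (AUC_ev/D_ev)/(AUC_iv/D_iv) = (379.8835/25)/(532/25) = 15.19534/21.28 = 0.7141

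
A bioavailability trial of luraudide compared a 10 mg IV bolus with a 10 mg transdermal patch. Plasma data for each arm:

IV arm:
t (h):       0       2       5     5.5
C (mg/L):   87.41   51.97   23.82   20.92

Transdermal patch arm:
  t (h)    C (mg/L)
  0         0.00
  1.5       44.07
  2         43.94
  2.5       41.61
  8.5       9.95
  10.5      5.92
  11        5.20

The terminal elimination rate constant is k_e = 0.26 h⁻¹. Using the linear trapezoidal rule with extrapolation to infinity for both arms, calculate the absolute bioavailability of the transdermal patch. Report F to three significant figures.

F = 0.783

Trapezoidal AUC_0→5.5 (IV):
  [0→2]: (87.41+51.97)/2 × 2 = 139.38
  [2→5]: (51.97+23.82)/2 × 3 = 113.685
  [5→5.5]: (23.82+20.92)/2 × 0.5 = 11.185
  Sum = 264.25 mg/L·h
IV tail: 20.92/0.26 = 80.462; AUC_iv,0→∞ = 264.25 + 80.462 = 344.712 mg/L·h
Trapezoidal AUC_0→11 (transdermal patch):
  [0→1.5]: (0.00+44.07)/2 × 1.5 = 33.0525
  [1.5→2]: (44.07+43.94)/2 × 0.5 = 22.0025
  [2→2.5]: (43.94+41.61)/2 × 0.5 = 21.3875
  [2.5→8.5]: (41.61+9.95)/2 × 6 = 154.68
  [8.5→10.5]: (9.95+5.92)/2 × 2 = 15.87
  [10.5→11]: (5.92+5.20)/2 × 0.5 = 2.78
  Sum = 249.7725 mg/L·h
transdermal patch tail: 5.20/0.26 = 20.000; AUC_ev,0→∞ = 249.7725 + 20.000 = 269.7725 mg/L·h
F = (AUC_ev/D_ev)/(AUC_iv/D_iv) = (269.7725/10)/(344.712/10) = 26.97725/34.4712 = 0.7826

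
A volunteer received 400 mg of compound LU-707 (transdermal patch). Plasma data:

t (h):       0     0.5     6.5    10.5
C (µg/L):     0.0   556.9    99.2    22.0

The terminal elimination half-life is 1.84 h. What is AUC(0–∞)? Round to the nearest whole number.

AUC = 2408 µg/L·h

Trapezoidal AUC_0→10.5:
  [0→0.5]: (0.0+556.9)/2 × 0.5 = 139.225
  [0.5→6.5]: (556.9+99.2)/2 × 6 = 1968.3
  [6.5→10.5]: (99.2+22.0)/2 × 4 = 242.4
  Sum = 2349.925 µg/L·h
k_e = ln2 / t½ = 0.693147 / 1.84 = 0.3767 h^-1
Extrapolated tail: C_last / k_e = 22.0 / 0.3767 = 58.402
AUC_0→∞ = 2349.925 + 58.402 = 2408.327 µg/L·h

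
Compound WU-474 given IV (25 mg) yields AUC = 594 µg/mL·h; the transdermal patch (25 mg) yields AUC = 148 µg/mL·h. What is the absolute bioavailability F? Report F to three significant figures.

F = (AUC_ev / D_ev) / (AUC_iv / D_iv)
  = (148/25) / (594/25)
  = 5.92 / 23.76 = 0.2492

F = 0.249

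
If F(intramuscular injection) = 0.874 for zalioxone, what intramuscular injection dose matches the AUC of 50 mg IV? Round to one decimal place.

D_intramuscular = 57.2 mg

For equal systemic exposure: F × D_ev = D_iv
D_ev = D_iv / F = 50 / 0.874 = 57.2082 mg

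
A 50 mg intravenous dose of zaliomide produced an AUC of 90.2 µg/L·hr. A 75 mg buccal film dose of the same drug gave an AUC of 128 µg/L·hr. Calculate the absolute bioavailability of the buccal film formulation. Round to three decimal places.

F = 0.946

F = (AUC_ev / D_ev) / (AUC_iv / D_iv)
  = (128/75) / (90.2/50)
  = 1.70667 / 1.804 = 0.9460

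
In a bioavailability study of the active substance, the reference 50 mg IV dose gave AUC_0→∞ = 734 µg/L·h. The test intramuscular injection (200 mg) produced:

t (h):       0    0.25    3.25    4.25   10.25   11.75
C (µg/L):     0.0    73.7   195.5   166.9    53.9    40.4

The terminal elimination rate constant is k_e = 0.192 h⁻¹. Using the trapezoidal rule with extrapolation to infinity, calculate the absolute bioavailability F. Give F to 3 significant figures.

F = 0.524

Trapezoidal AUC_0→11.75 (intramuscular injection):
  [0→0.25]: (0.0+73.7)/2 × 0.25 = 9.2125
  [0.25→3.25]: (73.7+195.5)/2 × 3 = 403.8
  [3.25→4.25]: (195.5+166.9)/2 × 1 = 181.2
  [4.25→10.25]: (166.9+53.9)/2 × 6 = 662.4
  [10.25→11.75]: (53.9+40.4)/2 × 1.5 = 70.725
  Sum = 1327.3375 µg/L·h
Tail: C_last/k_e = 40.4/0.192 = 210.417
AUC_0→∞ (intramuscular injection) = 1327.3375 + 210.417 = 1537.7545 µg/L·h
F = (AUC_ev/D_ev)/(AUC_iv/D_iv) = (1537.7545/200)/(734/50) = 7.6887725/14.68 = 0.5238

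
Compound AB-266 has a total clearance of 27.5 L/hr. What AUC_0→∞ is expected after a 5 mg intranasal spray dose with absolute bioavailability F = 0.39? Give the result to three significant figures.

AUC = 0.0709 mg/L·hr

AUC_0→∞ = F × Dose / CL
        = 0.39 × 5 / 27.5 = 0.0709091 mg/L·hr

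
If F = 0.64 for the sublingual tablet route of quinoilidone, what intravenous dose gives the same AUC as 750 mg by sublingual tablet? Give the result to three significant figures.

Systemic exposure from an extravascular dose = F × D_ev, so the equivalent IV dose is F × D_ev.
D_iv = F × D_ev = 0.64 × 750 = 480 mg

D_iv = 480 mg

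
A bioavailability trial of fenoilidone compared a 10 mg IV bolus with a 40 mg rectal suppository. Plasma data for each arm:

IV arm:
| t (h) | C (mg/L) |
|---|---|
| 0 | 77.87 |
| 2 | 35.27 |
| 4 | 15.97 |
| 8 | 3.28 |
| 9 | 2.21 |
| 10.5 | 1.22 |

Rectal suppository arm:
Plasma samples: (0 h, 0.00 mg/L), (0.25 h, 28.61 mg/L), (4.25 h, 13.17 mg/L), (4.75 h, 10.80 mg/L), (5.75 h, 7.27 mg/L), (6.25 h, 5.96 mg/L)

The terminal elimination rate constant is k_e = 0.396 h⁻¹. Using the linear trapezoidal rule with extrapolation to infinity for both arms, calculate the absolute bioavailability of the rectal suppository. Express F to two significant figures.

F = 0.14

Trapezoidal AUC_0→10.5 (IV):
  [0→2]: (77.87+35.27)/2 × 2 = 113.14
  [2→4]: (35.27+15.97)/2 × 2 = 51.24
  [4→8]: (15.97+3.28)/2 × 4 = 38.5
  [8→9]: (3.28+2.21)/2 × 1 = 2.745
  [9→10.5]: (2.21+1.22)/2 × 1.5 = 2.5725
  Sum = 208.1975 mg/L·h
IV tail: 1.22/0.396 = 3.081; AUC_iv,0→∞ = 208.1975 + 3.081 = 211.2785 mg/L·h
Trapezoidal AUC_0→6.25 (rectal suppository):
  [0→0.25]: (0.00+28.61)/2 × 0.25 = 3.57625
  [0.25→4.25]: (28.61+13.17)/2 × 4 = 83.56
  [4.25→4.75]: (13.17+10.80)/2 × 0.5 = 5.9925
  [4.75→5.75]: (10.80+7.27)/2 × 1 = 9.035
  [5.75→6.25]: (7.27+5.96)/2 × 0.5 = 3.3075
  Sum = 105.47125 mg/L·h
rectal suppository tail: 5.96/0.396 = 15.051; AUC_ev,0→∞ = 105.47125 + 15.051 = 120.52225 mg/L·h
F = (AUC_ev/D_ev)/(AUC_iv/D_iv) = (120.52225/40)/(211.2785/10) = 3.01306/21.12785 = 0.1426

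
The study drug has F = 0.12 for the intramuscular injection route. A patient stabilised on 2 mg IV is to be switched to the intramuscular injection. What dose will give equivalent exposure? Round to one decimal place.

D_intramuscular = 16.7 mg

For equal systemic exposure: F × D_ev = D_iv
D_ev = D_iv / F = 2 / 0.12 = 16.6667 mg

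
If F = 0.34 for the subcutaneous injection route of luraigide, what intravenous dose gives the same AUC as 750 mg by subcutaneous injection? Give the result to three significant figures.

D_iv = 255 mg

Systemic exposure from an extravascular dose = F × D_ev, so the equivalent IV dose is F × D_ev.
D_iv = F × D_ev = 0.34 × 750 = 255 mg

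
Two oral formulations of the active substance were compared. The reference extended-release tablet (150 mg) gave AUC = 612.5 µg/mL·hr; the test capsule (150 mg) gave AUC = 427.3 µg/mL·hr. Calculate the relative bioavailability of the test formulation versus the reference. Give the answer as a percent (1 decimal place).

F_rel = (AUC_test/D_test) / (AUC_ref/D_ref)
      = (427.3/150) / (612.5/150)
      = 2.84867 / 4.08333 = 0.6976 = 69.76%

F_rel = 69.8%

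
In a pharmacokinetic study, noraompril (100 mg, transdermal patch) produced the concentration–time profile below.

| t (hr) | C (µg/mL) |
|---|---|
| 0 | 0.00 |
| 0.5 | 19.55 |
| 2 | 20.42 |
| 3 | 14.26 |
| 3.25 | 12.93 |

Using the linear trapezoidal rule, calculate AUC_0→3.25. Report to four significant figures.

Trapezoidal AUC_0→3.25:
  [0→0.5]: (0.00+19.55)/2 × 0.5 = 4.8875
  [0.5→2]: (19.55+20.42)/2 × 1.5 = 29.9775
  [2→3]: (20.42+14.26)/2 × 1 = 17.34
  [3→3.25]: (14.26+12.93)/2 × 0.25 = 3.39875
  Sum = 55.60375 µg/mL·hr

AUC = 55.60 µg/mL·hr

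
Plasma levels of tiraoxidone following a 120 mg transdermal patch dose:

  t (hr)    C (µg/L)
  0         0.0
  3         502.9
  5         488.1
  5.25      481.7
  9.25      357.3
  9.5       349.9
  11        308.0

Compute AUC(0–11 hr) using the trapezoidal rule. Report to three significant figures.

AUC = 4130 µg/L·hr

Trapezoidal AUC_0→11:
  [0→3]: (0.0+502.9)/2 × 3 = 754.35
  [3→5]: (502.9+488.1)/2 × 2 = 991.0
  [5→5.25]: (488.1+481.7)/2 × 0.25 = 121.225
  [5.25→9.25]: (481.7+357.3)/2 × 4 = 1678.0
  [9.25→9.5]: (357.3+349.9)/2 × 0.25 = 88.4
  [9.5→11]: (349.9+308.0)/2 × 1.5 = 493.425
  Sum = 4126.4 µg/L·hr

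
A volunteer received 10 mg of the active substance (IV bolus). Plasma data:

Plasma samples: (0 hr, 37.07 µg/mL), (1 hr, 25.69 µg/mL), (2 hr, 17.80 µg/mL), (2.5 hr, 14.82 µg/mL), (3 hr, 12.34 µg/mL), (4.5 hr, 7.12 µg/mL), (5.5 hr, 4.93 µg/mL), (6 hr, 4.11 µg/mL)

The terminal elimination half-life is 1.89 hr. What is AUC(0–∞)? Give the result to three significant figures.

Trapezoidal AUC_0→6:
  [0→1]: (37.07+25.69)/2 × 1 = 31.38
  [1→2]: (25.69+17.80)/2 × 1 = 21.745
  [2→2.5]: (17.80+14.82)/2 × 0.5 = 8.155
  [2.5→3]: (14.82+12.34)/2 × 0.5 = 6.79
  [3→4.5]: (12.34+7.12)/2 × 1.5 = 14.595
  [4.5→5.5]: (7.12+4.93)/2 × 1 = 6.025
  [5.5→6]: (4.93+4.11)/2 × 0.5 = 2.26
  Sum = 90.95 µg/mL·hr
k_e = ln2 / t½ = 0.693147 / 1.89 = 0.3667 hr^-1
Extrapolated tail: C_last / k_e = 4.11 / 0.3667 = 11.208
AUC_0→∞ = 90.95 + 11.208 = 102.158 µg/mL·hr

AUC = 102 µg/mL·hr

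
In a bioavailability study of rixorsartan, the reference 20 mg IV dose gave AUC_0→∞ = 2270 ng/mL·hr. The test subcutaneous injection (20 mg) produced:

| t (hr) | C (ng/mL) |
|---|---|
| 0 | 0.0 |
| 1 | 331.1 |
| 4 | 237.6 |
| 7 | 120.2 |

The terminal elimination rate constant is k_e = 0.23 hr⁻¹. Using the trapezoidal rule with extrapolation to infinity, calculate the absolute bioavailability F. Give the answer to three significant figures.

F = 0.915

Trapezoidal AUC_0→7 (subcutaneous injection):
  [0→1]: (0.0+331.1)/2 × 1 = 165.55
  [1→4]: (331.1+237.6)/2 × 3 = 853.05
  [4→7]: (237.6+120.2)/2 × 3 = 536.7
  Sum = 1555.3 ng/mL·hr
Tail: C_last/k_e = 120.2/0.23 = 522.609
AUC_0→∞ (subcutaneous injection) = 1555.3 + 522.609 = 2077.909 ng/mL·hr
F = (AUC_ev/D_ev)/(AUC_iv/D_iv) = (2077.909/20)/(2270/20) = 103.89545/113.5 = 0.9154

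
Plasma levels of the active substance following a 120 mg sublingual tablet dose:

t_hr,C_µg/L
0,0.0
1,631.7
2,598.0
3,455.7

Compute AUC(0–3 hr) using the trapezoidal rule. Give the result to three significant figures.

Trapezoidal AUC_0→3:
  [0→1]: (0.0+631.7)/2 × 1 = 315.85
  [1→2]: (631.7+598.0)/2 × 1 = 614.85
  [2→3]: (598.0+455.7)/2 × 1 = 526.85
  Sum = 1457.55 µg/L·hr

AUC = 1460 µg/L·hr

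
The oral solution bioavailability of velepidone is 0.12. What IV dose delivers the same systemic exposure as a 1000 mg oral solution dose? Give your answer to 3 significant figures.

Systemic exposure from an extravascular dose = F × D_ev, so the equivalent IV dose is F × D_ev.
D_iv = F × D_ev = 0.12 × 1000 = 120 mg

D_iv = 120 mg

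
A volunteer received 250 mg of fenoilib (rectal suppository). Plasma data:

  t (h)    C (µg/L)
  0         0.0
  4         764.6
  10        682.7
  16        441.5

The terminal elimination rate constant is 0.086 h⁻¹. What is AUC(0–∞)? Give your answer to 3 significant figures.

AUC = 14400 µg/L·h

Trapezoidal AUC_0→16:
  [0→4]: (0.0+764.6)/2 × 4 = 1529.2
  [4→10]: (764.6+682.7)/2 × 6 = 4341.9
  [10→16]: (682.7+441.5)/2 × 6 = 3372.6
  Sum = 9243.7 µg/L·h
Extrapolated tail: C_last / k_e = 441.5 / 0.086 = 5133.721
AUC_0→∞ = 9243.7 + 5133.721 = 14377.421 µg/L·h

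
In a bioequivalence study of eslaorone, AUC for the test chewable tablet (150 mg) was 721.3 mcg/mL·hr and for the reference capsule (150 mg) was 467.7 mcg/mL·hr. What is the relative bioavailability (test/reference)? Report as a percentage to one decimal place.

F_rel = 154.2%

F_rel = (AUC_test/D_test) / (AUC_ref/D_ref)
      = (721.3/150) / (467.7/150)
      = 4.80867 / 3.118 = 1.5422 = 154.22%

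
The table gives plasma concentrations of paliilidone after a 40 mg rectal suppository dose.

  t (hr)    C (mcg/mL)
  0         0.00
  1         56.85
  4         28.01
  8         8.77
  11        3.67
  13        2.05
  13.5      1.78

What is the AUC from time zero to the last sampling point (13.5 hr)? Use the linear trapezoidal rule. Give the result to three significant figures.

AUC = 255 mcg/mL·hr

Trapezoidal AUC_0→13.5:
  [0→1]: (0.00+56.85)/2 × 1 = 28.425
  [1→4]: (56.85+28.01)/2 × 3 = 127.29
  [4→8]: (28.01+8.77)/2 × 4 = 73.56
  [8→11]: (8.77+3.67)/2 × 3 = 18.66
  [11→13]: (3.67+2.05)/2 × 2 = 5.72
  [13→13.5]: (2.05+1.78)/2 × 0.5 = 0.9575
  Sum = 254.6125 mcg/mL·hr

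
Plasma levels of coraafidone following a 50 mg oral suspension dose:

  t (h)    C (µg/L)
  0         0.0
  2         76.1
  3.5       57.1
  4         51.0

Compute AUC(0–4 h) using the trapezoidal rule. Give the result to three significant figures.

Trapezoidal AUC_0→4:
  [0→2]: (0.0+76.1)/2 × 2 = 76.1
  [2→3.5]: (76.1+57.1)/2 × 1.5 = 99.9
  [3.5→4]: (57.1+51.0)/2 × 0.5 = 27.025
  Sum = 203.025 µg/L·h

AUC = 203 µg/L·h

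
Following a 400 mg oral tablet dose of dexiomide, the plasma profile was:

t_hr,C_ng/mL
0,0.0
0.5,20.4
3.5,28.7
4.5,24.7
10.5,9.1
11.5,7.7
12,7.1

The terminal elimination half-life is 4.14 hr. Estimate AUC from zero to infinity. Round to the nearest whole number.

AUC = 261 ng/mL·hr

Trapezoidal AUC_0→12:
  [0→0.5]: (0.0+20.4)/2 × 0.5 = 5.1
  [0.5→3.5]: (20.4+28.7)/2 × 3 = 73.65
  [3.5→4.5]: (28.7+24.7)/2 × 1 = 26.7
  [4.5→10.5]: (24.7+9.1)/2 × 6 = 101.4
  [10.5→11.5]: (9.1+7.7)/2 × 1 = 8.4
  [11.5→12]: (7.7+7.1)/2 × 0.5 = 3.7
  Sum = 218.95 ng/mL·hr
k_e = ln2 / t½ = 0.693147 / 4.14 = 0.1674 hr^-1
Extrapolated tail: C_last / k_e = 7.1 / 0.1674 = 42.413
AUC_0→∞ = 218.95 + 42.413 = 261.363 ng/mL·hr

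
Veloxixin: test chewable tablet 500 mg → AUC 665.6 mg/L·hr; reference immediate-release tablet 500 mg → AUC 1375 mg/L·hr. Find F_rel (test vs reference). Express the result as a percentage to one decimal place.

F_rel = 48.4%

F_rel = (AUC_test/D_test) / (AUC_ref/D_ref)
      = (665.6/500) / (1375/500)
      = 1.3312 / 2.75 = 0.4841 = 48.41%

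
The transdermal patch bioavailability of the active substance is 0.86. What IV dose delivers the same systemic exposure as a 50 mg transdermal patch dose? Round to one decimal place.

Systemic exposure from an extravascular dose = F × D_ev, so the equivalent IV dose is F × D_ev.
D_iv = F × D_ev = 0.86 × 50 = 43 mg

D_iv = 43.0 mg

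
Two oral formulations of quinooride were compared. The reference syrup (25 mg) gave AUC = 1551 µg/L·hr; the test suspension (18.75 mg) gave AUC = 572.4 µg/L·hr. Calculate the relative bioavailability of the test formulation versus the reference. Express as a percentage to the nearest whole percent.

F_rel = 49%

F_rel = (AUC_test/D_test) / (AUC_ref/D_ref)
      = (572.4/18.75) / (1551/25)
      = 30.528 / 62.04 = 0.4921 = 49.21%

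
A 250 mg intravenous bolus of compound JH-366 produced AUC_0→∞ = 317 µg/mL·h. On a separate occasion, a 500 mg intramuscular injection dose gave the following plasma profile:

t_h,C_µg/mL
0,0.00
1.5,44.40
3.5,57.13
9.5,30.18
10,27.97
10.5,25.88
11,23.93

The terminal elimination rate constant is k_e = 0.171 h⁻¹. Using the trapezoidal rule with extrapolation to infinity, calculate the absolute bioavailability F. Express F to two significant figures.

F = 0.91

Trapezoidal AUC_0→11 (intramuscular injection):
  [0→1.5]: (0.00+44.40)/2 × 1.5 = 33.3
  [1.5→3.5]: (44.40+57.13)/2 × 2 = 101.53
  [3.5→9.5]: (57.13+30.18)/2 × 6 = 261.93
  [9.5→10]: (30.18+27.97)/2 × 0.5 = 14.5375
  [10→10.5]: (27.97+25.88)/2 × 0.5 = 13.4625
  [10.5→11]: (25.88+23.93)/2 × 0.5 = 12.4525
  Sum = 437.2125 µg/mL·h
Tail: C_last/k_e = 23.93/0.171 = 139.942
AUC_0→∞ (intramuscular injection) = 437.2125 + 139.942 = 577.1545 µg/mL·h
F = (AUC_ev/D_ev)/(AUC_iv/D_iv) = (577.1545/500)/(317/250) = 1.154309/1.268 = 0.9103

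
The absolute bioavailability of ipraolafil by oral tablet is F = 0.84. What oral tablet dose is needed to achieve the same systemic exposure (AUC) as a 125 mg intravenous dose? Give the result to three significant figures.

For equal systemic exposure: F × D_ev = D_iv
D_ev = D_iv / F = 125 / 0.84 = 148.81 mg

D_oral = 149 mg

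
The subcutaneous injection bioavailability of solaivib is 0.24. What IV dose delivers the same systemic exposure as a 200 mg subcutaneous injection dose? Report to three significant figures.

Systemic exposure from an extravascular dose = F × D_ev, so the equivalent IV dose is F × D_ev.
D_iv = F × D_ev = 0.24 × 200 = 48 mg

D_iv = 48.0 mg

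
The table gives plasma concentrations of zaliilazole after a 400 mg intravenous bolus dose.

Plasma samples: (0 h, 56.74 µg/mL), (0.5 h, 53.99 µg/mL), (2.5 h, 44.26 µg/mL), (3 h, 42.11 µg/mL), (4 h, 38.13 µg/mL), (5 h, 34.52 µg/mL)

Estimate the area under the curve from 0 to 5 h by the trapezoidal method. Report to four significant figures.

AUC = 224.0 µg/mL·h

Trapezoidal AUC_0→5:
  [0→0.5]: (56.74+53.99)/2 × 0.5 = 27.6825
  [0.5→2.5]: (53.99+44.26)/2 × 2 = 98.25
  [2.5→3]: (44.26+42.11)/2 × 0.5 = 21.5925
  [3→4]: (42.11+38.13)/2 × 1 = 40.12
  [4→5]: (38.13+34.52)/2 × 1 = 36.325
  Sum = 223.97 µg/mL·h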